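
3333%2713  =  620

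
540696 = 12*45058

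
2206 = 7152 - 4946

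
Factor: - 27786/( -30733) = 66/73 = 2^1*3^1*11^1 * 73^( - 1 )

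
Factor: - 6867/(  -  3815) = 3^2 * 5^( - 1) = 9/5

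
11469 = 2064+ 9405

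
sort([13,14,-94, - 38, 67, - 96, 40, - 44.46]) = [ - 96, - 94, - 44.46, - 38,  13, 14,40,67] 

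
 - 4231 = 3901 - 8132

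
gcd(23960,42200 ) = 40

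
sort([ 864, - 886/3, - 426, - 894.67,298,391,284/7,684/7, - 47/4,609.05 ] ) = [- 894.67, - 426, - 886/3, - 47/4 , 284/7, 684/7, 298, 391, 609.05,864]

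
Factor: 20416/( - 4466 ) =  - 2^5*7^( - 1) =- 32/7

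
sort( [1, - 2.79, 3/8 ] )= [ - 2.79, 3/8, 1 ]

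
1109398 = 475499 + 633899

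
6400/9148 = 1600/2287 = 0.70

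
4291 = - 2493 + 6784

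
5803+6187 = 11990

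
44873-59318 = -14445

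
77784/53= 1467 +33/53 = 1467.62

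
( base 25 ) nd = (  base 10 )588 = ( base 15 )293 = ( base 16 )24C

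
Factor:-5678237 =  - 1049^1*5413^1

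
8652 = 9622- 970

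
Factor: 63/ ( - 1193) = -3^2*7^1* 1193^( - 1)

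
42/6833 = 42/6833 = 0.01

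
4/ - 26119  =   - 4/26119 = - 0.00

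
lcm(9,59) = 531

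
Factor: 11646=2^1 * 3^2 *647^1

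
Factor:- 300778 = - 2^1* 101^1*1489^1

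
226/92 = 113/46 = 2.46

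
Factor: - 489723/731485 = - 3^1* 5^(-1 )*13^1 *29^1*433^1*146297^( - 1) 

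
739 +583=1322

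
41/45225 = 41/45225= 0.00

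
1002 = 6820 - 5818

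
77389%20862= 14803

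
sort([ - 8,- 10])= [ - 10, - 8 ]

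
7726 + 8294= 16020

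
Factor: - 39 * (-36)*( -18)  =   - 2^3*3^5*13^1 =- 25272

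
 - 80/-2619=80/2619  =  0.03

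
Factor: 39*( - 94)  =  -3666 = - 2^1*3^1*13^1*47^1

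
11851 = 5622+6229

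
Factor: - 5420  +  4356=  - 2^3 * 7^1*19^1  =  - 1064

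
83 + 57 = 140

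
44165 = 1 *44165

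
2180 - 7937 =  - 5757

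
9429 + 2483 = 11912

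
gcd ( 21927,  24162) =3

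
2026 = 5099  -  3073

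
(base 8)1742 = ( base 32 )V2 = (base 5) 12434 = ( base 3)1100211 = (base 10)994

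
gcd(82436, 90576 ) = 148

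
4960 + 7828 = 12788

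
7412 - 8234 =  - 822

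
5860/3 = 1953+1/3 = 1953.33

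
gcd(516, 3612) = 516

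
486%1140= 486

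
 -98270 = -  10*9827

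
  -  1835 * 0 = 0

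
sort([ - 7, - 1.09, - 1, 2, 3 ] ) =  [ - 7, - 1.09, - 1,  2, 3] 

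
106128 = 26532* 4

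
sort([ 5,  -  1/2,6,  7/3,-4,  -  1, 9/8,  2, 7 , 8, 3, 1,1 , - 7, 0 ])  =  [ - 7,  -  4 ,  -  1, - 1/2, 0,1, 1, 9/8, 2, 7/3, 3, 5, 6, 7,8]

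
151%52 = 47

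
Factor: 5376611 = 59^1*91129^1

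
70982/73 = 972 + 26/73 = 972.36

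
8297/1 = 8297 = 8297.00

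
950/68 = 475/34  =  13.97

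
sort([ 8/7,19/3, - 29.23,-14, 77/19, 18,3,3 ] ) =[-29.23 ,-14, 8/7 , 3 , 3,77/19, 19/3, 18] 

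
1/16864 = 1/16864 = 0.00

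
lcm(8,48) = 48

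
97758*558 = 54548964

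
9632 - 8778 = 854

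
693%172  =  5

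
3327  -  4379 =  - 1052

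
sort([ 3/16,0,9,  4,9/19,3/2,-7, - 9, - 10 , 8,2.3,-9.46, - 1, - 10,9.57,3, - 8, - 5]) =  [ - 10,-10, - 9.46,  -  9 , - 8,-7, - 5, - 1,  0, 3/16, 9/19,3/2,2.3,3, 4, 8,9,9.57]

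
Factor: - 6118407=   -  3^2*679823^1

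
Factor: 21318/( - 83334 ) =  - 11/43 = - 11^1*43^( - 1) 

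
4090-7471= -3381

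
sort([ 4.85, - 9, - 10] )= [ - 10, - 9, 4.85 ] 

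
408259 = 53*7703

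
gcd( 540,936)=36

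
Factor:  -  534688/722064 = -682/921 =-  2^1 *3^(- 1)*11^1*31^1*307^(  -  1 ) 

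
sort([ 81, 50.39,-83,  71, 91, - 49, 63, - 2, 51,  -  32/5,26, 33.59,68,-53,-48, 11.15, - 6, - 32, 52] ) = [ - 83, - 53, - 49, - 48,-32, - 32/5,-6 ,-2, 11.15, 26,33.59,50.39 , 51,  52, 63, 68 , 71,81, 91] 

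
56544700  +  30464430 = 87009130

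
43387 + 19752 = 63139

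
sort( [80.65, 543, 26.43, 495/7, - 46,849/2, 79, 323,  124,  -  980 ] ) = [ -980, - 46,26.43,495/7, 79, 80.65, 124, 323,849/2,543]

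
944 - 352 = 592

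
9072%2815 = 627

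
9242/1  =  9242 = 9242.00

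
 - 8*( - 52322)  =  418576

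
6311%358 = 225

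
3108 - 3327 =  - 219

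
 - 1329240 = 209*(  -  6360 ) 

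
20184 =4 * 5046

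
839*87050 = 73034950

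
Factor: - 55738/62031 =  - 62/69 = - 2^1*3^(  -  1 ) * 23^( - 1 )*31^1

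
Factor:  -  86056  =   - 2^3*31^1*347^1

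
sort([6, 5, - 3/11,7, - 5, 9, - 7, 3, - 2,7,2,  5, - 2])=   [  -  7, - 5, - 2, - 2, - 3/11, 2, 3, 5,  5 , 6,7, 7, 9 ] 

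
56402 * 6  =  338412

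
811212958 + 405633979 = 1216846937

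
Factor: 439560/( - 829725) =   -  2^3 * 3^2*5^( - 1)*11^1*13^(  -  1)*23^(  -  1) = -  792/1495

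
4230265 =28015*151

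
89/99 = 89/99 = 0.90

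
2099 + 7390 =9489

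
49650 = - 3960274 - -4009924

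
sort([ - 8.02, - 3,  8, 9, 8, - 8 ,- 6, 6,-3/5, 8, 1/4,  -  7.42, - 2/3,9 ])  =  [ - 8.02,- 8, - 7.42, - 6, - 3, - 2/3, - 3/5,1/4, 6,8, 8,8, 9, 9]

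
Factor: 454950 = 2^1 * 3^3*5^2 * 337^1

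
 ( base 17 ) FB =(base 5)2031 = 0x10A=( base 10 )266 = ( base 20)D6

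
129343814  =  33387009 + 95956805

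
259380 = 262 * 990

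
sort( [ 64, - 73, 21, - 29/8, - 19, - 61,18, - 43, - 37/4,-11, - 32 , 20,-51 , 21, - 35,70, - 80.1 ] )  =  [ - 80.1,  -  73,-61,  -  51, - 43,-35, - 32, - 19, - 11, - 37/4 , - 29/8,18, 20, 21, 21, 64,70]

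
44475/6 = 14825/2 = 7412.50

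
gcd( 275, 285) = 5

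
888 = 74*12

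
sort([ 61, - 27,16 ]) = [ - 27, 16,61]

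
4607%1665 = 1277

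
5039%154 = 111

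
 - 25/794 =  -  1+769/794 = - 0.03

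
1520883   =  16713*91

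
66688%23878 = 18932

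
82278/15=27426/5 = 5485.20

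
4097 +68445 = 72542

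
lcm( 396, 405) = 17820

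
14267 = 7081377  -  7067110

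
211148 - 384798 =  - 173650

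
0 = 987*0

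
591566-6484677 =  - 5893111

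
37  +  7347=7384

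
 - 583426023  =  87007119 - 670433142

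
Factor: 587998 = 2^1*293999^1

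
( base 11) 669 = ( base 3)1002200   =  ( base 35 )MV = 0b1100100001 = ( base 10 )801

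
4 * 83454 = 333816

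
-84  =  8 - 92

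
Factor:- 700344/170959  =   - 2^3 * 3^2*23^(-1)*71^1 * 137^1*7433^( - 1) 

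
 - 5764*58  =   - 334312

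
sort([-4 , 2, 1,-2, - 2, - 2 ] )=[ -4,  -  2 , - 2, - 2, 1,  2 ]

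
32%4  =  0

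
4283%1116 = 935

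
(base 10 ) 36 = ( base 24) 1C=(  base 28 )18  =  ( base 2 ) 100100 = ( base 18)20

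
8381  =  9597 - 1216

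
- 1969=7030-8999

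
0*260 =0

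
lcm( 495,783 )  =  43065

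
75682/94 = 805+6/47 =805.13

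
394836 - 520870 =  - 126034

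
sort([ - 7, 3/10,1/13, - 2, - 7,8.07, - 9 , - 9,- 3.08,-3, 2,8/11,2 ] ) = [ - 9, - 9,  -  7, - 7,  -  3.08, - 3, - 2, 1/13,3/10,8/11,2,2,8.07 ] 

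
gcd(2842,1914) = 58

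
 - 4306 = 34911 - 39217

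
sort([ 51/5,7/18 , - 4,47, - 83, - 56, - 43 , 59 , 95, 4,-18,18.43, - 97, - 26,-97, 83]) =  [ - 97, - 97, - 83, - 56, - 43,-26, - 18, - 4, 7/18,4,51/5,18.43, 47, 59,83, 95]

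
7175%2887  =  1401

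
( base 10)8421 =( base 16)20E5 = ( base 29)a0b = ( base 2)10000011100101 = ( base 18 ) 17hf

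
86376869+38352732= 124729601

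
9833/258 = 9833/258= 38.11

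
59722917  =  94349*633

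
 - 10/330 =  -1  +  32/33 =-  0.03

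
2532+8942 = 11474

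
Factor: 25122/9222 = 29^( - 1)  *79^1 = 79/29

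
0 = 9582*0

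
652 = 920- 268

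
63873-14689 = 49184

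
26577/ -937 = - 29 + 596/937=-28.36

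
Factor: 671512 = 2^3 * 83939^1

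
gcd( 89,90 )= 1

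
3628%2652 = 976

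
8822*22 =194084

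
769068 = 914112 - 145044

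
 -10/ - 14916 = 5/7458 =0.00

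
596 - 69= 527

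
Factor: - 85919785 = - 5^1*7^4*17^1*421^1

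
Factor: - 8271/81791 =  - 3^2 * 89^ ( - 1)= -9/89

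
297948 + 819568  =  1117516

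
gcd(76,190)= 38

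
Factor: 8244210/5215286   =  3^1*5^1*13^1*373^(-1) * 6991^(  -  1) * 21139^1 = 4122105/2607643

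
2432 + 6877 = 9309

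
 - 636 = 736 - 1372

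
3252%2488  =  764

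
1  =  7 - 6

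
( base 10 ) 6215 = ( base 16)1847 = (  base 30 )6R5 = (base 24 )ain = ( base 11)4740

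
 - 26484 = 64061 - 90545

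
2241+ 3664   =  5905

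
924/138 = 6 + 16/23 = 6.70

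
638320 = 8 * 79790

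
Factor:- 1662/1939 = - 2^1*3^1*7^( - 1) = - 6/7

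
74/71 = 1 + 3/71=1.04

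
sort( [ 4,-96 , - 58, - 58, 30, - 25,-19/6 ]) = [  -  96, - 58, - 58,- 25, - 19/6,4,30 ]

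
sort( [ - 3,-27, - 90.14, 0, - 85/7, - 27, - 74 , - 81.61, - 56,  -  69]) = [-90.14, - 81.61 , - 74,-69,  -  56,-27,-27, - 85/7, - 3,0]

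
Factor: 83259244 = 2^2*20814811^1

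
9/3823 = 9/3823= 0.00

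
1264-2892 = - 1628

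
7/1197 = 1/171 = 0.01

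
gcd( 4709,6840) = 1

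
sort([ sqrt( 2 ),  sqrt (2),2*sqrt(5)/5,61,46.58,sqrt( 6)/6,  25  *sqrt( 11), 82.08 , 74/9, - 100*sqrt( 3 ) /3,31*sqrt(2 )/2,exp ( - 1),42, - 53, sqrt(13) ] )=[ - 100* sqrt(3)/3,  -  53, exp(-1), sqrt(6 )/6,2*sqrt(5)/5,sqrt( 2) , sqrt ( 2), sqrt( 13),74/9 , 31 * sqrt(2 ) /2,42,  46.58, 61,82.08,25 * sqrt ( 11) ]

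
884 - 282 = 602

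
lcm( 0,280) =0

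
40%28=12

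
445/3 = 445/3 = 148.33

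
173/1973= 173/1973  =  0.09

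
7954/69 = 115 + 19/69 = 115.28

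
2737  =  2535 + 202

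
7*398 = 2786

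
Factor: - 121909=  - 121909^1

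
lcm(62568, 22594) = 813384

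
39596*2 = 79192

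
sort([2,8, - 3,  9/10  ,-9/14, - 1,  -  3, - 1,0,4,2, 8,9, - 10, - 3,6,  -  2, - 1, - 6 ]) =[ - 10, - 6 ,-3, - 3, - 3, - 2,  -  1 , - 1, - 1, - 9/14, 0, 9/10,2, 2 , 4,6,8,8,9 ] 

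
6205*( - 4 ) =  - 24820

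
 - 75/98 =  - 1+23/98  =  - 0.77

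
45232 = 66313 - 21081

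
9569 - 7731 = 1838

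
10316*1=10316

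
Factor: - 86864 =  - 2^4*61^1*89^1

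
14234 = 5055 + 9179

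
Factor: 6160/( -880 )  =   -7 = - 7^1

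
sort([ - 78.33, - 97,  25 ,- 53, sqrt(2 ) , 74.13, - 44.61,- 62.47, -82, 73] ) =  [ - 97,-82 ,  -  78.33, - 62.47, - 53, - 44.61,sqrt(2),25, 73,74.13]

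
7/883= 7/883 = 0.01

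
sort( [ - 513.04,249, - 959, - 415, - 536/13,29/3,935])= [-959, - 513.04,-415 , - 536/13,29/3,249,935]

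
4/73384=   1/18346 = 0.00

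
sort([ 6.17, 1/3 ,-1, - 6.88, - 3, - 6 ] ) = [ - 6.88, - 6, - 3, - 1, 1/3, 6.17]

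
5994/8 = 2997/4 = 749.25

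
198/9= 22 = 22.00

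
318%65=58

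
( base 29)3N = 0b1101110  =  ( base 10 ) 110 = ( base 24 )4E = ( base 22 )50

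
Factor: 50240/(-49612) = - 80/79 = -2^4*5^1*79^( - 1)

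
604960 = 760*796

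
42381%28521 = 13860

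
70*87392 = 6117440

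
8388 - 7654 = 734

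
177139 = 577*307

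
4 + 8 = 12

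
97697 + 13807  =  111504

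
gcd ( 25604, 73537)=1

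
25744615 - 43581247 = - 17836632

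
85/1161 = 85/1161 = 0.07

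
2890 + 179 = 3069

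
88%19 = 12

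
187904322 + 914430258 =1102334580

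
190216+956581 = 1146797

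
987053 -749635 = 237418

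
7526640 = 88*85530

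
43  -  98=-55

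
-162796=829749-992545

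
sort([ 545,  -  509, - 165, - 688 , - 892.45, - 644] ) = [ - 892.45, - 688, - 644, -509, - 165,545] 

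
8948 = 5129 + 3819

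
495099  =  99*5001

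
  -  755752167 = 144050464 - 899802631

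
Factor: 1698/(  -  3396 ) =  - 2^( - 1 )  =  - 1/2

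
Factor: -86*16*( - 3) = 4128 = 2^5*3^1* 43^1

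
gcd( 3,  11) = 1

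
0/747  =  0 = 0.00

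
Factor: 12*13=156  =  2^2*  3^1*13^1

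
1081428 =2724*397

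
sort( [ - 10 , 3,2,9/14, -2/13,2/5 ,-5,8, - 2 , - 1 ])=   [ - 10, - 5, - 2, - 1, - 2/13, 2/5,9/14,2,3,8 ] 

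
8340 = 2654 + 5686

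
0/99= 0 =0.00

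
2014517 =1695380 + 319137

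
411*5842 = 2401062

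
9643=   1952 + 7691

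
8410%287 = 87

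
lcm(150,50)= 150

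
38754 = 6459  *6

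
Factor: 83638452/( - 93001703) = -2^2*3^1*53^1*139^(  -  1 )*131507^1*669077^( - 1 ) 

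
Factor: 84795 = 3^1* 5^1*5653^1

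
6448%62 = 0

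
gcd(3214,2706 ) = 2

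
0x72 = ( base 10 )114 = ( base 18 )66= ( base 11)a4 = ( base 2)1110010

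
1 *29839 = 29839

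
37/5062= 37/5062 = 0.01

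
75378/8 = 9422+1/4 = 9422.25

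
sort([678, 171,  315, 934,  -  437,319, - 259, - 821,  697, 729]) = [-821, - 437  , - 259,171, 315, 319, 678,697, 729,934]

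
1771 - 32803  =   - 31032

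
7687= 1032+6655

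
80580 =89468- 8888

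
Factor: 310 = 2^1 *5^1*31^1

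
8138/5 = 1627+3/5 = 1627.60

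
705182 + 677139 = 1382321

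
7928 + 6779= 14707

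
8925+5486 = 14411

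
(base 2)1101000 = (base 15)6e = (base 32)38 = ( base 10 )104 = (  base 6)252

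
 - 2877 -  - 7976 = 5099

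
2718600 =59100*46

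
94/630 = 47/315 = 0.15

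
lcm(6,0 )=0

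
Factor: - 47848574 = -2^1 * 17^2 * 19^1*4357^1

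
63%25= 13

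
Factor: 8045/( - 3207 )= - 3^( - 1)*5^1 * 1069^(-1)*1609^1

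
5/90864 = 5/90864= 0.00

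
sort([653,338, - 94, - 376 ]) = [ - 376 , - 94,338,653 ] 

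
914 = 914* 1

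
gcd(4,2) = 2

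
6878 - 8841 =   -  1963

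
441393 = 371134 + 70259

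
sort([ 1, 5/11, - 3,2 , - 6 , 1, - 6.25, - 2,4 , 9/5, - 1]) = [ -6.25, - 6, - 3, - 2,- 1,5/11,1,1,9/5,2, 4 ] 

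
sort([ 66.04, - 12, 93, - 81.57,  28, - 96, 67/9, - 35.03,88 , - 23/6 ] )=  [ - 96, - 81.57, - 35.03, - 12 , - 23/6, 67/9, 28, 66.04, 88, 93]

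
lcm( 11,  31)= 341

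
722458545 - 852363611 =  - 129905066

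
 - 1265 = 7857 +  - 9122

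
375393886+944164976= 1319558862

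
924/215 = 924/215  =  4.30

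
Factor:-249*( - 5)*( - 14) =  - 17430 = - 2^1* 3^1*5^1*7^1*83^1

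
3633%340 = 233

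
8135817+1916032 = 10051849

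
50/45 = 1 + 1/9=1.11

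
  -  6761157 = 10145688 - 16906845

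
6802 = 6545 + 257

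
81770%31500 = 18770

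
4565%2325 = 2240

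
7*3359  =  23513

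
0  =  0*(-43895)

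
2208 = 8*276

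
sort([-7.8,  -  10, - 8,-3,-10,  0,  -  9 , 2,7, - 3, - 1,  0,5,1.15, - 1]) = [ - 10,- 10,-9, - 8, - 7.8,-3, - 3,-1, - 1,  0,0,1.15, 2,5,7 ]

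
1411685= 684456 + 727229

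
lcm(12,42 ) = 84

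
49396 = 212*233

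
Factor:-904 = - 2^3 * 113^1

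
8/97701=8/97701=0.00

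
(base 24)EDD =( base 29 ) 9S8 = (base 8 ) 20305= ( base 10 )8389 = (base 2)10000011000101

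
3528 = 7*504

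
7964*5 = 39820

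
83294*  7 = 583058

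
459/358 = 459/358 = 1.28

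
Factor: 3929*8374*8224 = 2^6*53^1 * 79^1*257^1*3929^1  =  270581491904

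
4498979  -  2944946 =1554033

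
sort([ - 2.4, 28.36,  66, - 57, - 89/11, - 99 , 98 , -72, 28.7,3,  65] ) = [ - 99, - 72, - 57,-89/11, - 2.4,  3,28.36,28.7 , 65, 66,98 ] 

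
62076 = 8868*7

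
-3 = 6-9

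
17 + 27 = 44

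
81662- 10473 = 71189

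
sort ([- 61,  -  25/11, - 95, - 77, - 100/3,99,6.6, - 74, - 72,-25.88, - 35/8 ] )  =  [-95,-77, - 74 ,-72,-61, - 100/3,-25.88,  -  35/8, -25/11,  6.6,99 ] 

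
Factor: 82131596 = 2^2*29^1*708031^1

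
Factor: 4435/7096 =5/8 = 2^ ( -3)*5^1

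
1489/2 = 744 + 1/2=744.50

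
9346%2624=1474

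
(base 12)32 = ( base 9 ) 42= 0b100110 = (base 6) 102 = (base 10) 38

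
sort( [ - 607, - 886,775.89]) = [-886, - 607  ,  775.89]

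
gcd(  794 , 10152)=2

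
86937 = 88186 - 1249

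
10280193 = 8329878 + 1950315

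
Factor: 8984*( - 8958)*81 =-6518772432  =  -2^4*3^5*1123^1*1493^1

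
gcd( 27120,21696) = 5424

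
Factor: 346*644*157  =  2^3*7^1*23^1*157^1*173^1 = 34983368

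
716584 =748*958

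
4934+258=5192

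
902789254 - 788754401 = 114034853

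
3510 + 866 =4376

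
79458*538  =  42748404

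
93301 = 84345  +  8956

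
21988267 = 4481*4907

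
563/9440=563/9440 = 0.06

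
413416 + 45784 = 459200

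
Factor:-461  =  -461^1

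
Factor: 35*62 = 2170 = 2^1*5^1 * 7^1*31^1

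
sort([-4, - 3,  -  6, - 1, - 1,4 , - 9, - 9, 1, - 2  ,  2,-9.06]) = [- 9.06,- 9,-9 ,-6 , - 4,-3, - 2 , - 1,-1, 1, 2, 4 ]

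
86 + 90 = 176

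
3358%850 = 808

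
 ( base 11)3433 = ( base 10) 4513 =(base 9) 6164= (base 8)10641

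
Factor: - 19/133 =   -  7^( - 1 ) = - 1/7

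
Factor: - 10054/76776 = - 11/84  =  - 2^( - 2)*3^ ( - 1) * 7^( - 1)*11^1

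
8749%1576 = 869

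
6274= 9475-3201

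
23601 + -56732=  - 33131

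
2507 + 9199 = 11706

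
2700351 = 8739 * 309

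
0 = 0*7997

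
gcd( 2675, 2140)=535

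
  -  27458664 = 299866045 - 327324709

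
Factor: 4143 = 3^1*1381^1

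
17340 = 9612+7728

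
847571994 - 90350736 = 757221258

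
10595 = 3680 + 6915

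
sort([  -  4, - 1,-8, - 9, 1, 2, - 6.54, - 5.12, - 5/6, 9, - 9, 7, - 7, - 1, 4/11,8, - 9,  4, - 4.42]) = [ - 9,-9, - 9, - 8,  -  7, - 6.54, - 5.12, - 4.42, - 4, - 1,-1, - 5/6, 4/11, 1, 2, 4,7,8, 9] 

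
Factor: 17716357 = 1013^1 * 17489^1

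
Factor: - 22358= - 2^1*7^1*1597^1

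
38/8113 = 2/427 = 0.00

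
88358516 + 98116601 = 186475117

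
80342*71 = 5704282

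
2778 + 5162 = 7940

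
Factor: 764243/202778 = 2^(-1)*31^1*53^( - 1)*89^1*277^1*1913^( - 1 ) 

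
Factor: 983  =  983^1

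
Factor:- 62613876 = - 2^2 * 3^1*13^1 * 401371^1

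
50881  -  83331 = -32450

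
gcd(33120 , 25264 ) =16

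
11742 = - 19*( - 618) 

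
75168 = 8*9396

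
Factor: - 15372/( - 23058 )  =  2^1*3^( - 1)=2/3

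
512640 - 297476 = 215164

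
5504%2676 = 152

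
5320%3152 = 2168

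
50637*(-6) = - 303822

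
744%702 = 42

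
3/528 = 1/176 = 0.01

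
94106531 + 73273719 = 167380250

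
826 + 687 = 1513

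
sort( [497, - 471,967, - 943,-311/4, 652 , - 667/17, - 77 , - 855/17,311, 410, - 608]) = [ - 943, - 608, - 471 , - 311/4, - 77,-855/17, -667/17, 311,410,  497, 652,  967 ]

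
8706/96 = 90 + 11/16=90.69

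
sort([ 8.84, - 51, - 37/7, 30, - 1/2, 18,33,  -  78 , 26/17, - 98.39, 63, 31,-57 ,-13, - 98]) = [-98.39, - 98 , -78, -57, - 51, - 13 ,-37/7,-1/2, 26/17, 8.84 , 18,30, 31,33 , 63] 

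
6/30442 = 3/15221= 0.00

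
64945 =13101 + 51844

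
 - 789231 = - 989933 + 200702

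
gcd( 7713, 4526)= 1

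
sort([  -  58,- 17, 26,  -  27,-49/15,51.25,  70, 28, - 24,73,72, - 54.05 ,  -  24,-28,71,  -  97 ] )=[-97,  -  58, -54.05  ,-28, - 27, - 24,- 24, - 17, - 49/15,26,28,  51.25, 70,71,72,73 ]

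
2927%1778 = 1149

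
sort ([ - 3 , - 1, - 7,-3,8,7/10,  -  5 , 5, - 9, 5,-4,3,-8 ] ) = [ - 9, - 8, - 7,-5,- 4,  -  3,-3,-1,7/10,3, 5, 5,8]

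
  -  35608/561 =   -  64 + 296/561 = - 63.47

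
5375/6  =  895  +  5/6 =895.83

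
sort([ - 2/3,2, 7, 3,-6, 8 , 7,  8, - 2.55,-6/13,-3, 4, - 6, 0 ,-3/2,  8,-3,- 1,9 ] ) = [ - 6  , - 6, - 3, - 3,  -  2.55, - 3/2, - 1, - 2/3, - 6/13,0,2,3, 4, 7, 7,8, 8,8, 9] 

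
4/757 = 4/757 = 0.01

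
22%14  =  8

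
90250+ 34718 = 124968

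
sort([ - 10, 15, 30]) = [ - 10, 15,30]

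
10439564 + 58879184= 69318748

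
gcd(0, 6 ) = 6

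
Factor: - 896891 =  -  839^1*1069^1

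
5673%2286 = 1101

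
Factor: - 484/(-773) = 2^2*11^2 * 773^(-1 )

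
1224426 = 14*87459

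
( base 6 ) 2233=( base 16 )20d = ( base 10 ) 525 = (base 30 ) hf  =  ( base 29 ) I3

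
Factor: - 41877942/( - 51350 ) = 3^1 * 5^( - 2 )*13^( -1) * 79^(-1 )*397^1*17581^1 =20938971/25675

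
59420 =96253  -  36833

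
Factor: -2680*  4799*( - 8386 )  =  2^4*5^1*7^1*67^1*599^1 * 4799^1 = 107855029520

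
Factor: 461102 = 2^1 * 230551^1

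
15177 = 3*5059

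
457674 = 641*714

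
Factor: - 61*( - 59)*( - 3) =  - 10797 = - 3^1*  59^1*61^1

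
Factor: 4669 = 7^1*23^1*29^1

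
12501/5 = 2500 + 1/5 = 2500.20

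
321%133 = 55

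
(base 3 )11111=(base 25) 4L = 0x79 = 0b1111001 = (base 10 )121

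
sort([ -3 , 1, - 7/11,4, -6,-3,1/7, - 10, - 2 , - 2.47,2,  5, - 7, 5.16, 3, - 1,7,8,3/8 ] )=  [  -  10,-7,-6,  -  3,-3,  -  2.47,-2, - 1, - 7/11,  1/7,3/8,1 , 2,  3,4,5,5.16, 7 , 8 ]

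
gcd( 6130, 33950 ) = 10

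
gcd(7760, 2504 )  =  8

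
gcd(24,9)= 3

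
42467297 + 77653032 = 120120329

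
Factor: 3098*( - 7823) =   -  24235654 = - 2^1*1549^1*7823^1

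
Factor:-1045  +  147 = - 2^1 * 449^1 = - 898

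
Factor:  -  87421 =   -  87421^1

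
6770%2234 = 68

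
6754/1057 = 6 + 412/1057 = 6.39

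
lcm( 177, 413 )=1239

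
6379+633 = 7012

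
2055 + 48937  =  50992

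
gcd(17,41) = 1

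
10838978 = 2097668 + 8741310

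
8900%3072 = 2756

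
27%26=1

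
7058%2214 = 416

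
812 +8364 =9176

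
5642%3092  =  2550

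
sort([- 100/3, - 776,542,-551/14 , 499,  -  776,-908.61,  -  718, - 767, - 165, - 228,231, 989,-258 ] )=[ - 908.61, - 776, - 776,-767,-718,-258,-228, - 165, - 551/14,-100/3,231,499  ,  542,989 ] 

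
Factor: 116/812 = 7^(  -  1 ) =1/7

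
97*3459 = 335523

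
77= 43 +34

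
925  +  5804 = 6729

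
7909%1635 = 1369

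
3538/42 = 1769/21 = 84.24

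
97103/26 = 3734+19/26 = 3734.73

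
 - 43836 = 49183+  - 93019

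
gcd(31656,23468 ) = 4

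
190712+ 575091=765803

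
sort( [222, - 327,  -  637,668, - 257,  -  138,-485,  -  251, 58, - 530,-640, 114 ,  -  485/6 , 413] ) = [  -  640, - 637,-530,  -  485, - 327, - 257, - 251,-138,  -  485/6, 58, 114,222, 413, 668 ] 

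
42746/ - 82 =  - 522 + 29/41 = - 521.29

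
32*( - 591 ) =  - 18912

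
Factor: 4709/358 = 2^( - 1) * 17^1*179^(-1 )*277^1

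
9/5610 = 3/1870 = 0.00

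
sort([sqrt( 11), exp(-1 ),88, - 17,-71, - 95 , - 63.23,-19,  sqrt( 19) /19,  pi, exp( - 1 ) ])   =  [ - 95 , - 71, - 63.23, - 19,  -  17,sqrt( 19 )/19,exp( - 1 ), exp( - 1), pi,sqrt( 11),88 ]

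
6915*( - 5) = - 34575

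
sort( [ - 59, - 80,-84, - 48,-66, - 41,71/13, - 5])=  [ - 84, - 80, - 66, - 59 , - 48, -41, - 5, 71/13]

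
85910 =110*781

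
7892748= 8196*963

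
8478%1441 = 1273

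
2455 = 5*491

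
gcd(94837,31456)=1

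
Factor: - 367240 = -2^3*5^1*9181^1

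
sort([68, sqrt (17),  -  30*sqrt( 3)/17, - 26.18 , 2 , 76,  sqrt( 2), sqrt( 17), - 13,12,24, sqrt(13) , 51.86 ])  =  [ - 26.18,  -  13, - 30*sqrt( 3)/17, sqrt( 2),2, sqrt (13), sqrt( 17), sqrt(17),  12, 24, 51.86, 68, 76]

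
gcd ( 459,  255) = 51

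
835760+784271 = 1620031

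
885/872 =885/872 = 1.01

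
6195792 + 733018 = 6928810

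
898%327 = 244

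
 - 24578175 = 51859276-76437451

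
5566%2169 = 1228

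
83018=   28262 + 54756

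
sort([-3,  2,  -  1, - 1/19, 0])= [ - 3,  -  1, - 1/19, 0, 2 ] 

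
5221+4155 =9376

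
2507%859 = 789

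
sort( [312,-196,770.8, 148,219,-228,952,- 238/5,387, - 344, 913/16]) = [ - 344,-228, - 196,- 238/5, 913/16,148,219,312,387,770.8, 952] 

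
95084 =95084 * 1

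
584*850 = 496400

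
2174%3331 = 2174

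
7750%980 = 890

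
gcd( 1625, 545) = 5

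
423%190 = 43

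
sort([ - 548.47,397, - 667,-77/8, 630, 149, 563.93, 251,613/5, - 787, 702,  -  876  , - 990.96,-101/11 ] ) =[-990.96, - 876, - 787,-667, - 548.47, - 77/8, - 101/11,  613/5,149,  251,397, 563.93, 630,702]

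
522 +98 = 620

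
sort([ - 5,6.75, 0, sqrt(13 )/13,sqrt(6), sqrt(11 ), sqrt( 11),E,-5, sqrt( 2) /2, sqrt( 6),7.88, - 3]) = [  -  5, - 5, - 3, 0, sqrt( 13) /13, sqrt( 2 ) /2, sqrt( 6 ),sqrt( 6 ),E, sqrt( 11 ), sqrt( 11),6.75,7.88] 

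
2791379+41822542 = 44613921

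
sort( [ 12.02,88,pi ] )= [ pi,12.02, 88 ]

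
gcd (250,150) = 50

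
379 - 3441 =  - 3062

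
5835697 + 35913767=41749464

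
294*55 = 16170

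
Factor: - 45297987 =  - 3^1*7^1* 53^1* 40699^1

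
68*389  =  26452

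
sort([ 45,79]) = [45, 79]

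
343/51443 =49/7349  =  0.01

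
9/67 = 9/67 = 0.13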